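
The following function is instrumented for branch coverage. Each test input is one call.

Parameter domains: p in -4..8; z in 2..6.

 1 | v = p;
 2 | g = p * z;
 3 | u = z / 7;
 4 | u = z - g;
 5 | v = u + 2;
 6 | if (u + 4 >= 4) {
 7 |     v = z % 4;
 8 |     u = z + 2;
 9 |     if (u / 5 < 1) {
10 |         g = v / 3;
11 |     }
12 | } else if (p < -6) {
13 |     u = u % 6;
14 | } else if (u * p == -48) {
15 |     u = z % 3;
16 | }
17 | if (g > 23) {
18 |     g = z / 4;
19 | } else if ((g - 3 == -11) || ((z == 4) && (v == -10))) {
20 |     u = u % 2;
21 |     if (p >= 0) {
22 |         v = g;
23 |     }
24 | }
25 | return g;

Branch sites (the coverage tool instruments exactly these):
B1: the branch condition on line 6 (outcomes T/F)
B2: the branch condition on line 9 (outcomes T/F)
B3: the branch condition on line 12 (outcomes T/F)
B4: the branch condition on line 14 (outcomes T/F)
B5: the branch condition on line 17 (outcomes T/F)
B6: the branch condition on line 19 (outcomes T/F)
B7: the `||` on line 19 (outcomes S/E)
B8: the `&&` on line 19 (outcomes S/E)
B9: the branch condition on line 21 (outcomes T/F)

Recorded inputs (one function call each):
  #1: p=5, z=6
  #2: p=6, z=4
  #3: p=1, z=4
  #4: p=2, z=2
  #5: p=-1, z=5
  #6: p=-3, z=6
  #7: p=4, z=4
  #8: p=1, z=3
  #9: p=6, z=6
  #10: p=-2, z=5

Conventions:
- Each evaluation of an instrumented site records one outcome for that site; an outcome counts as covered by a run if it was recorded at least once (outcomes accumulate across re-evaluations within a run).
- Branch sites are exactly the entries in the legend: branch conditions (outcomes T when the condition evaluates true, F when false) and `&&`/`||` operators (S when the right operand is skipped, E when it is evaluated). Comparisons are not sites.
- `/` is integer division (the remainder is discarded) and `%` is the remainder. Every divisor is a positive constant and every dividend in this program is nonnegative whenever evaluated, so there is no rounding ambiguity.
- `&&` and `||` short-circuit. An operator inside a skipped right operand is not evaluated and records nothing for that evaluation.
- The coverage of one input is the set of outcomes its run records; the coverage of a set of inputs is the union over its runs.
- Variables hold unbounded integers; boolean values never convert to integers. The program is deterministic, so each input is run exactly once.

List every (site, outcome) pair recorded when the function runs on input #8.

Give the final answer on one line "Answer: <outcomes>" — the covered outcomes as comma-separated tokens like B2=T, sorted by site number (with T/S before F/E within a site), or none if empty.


Running input #8 (p=1, z=3), event by event:
  B1->T, B2->F, B5->F, B7->E, B8->S, B6->F
deduplicating events, the covered set is: B1=T, B2=F, B5=F, B6=F, B7=E, B8=S
Answer: B1=T, B2=F, B5=F, B6=F, B7=E, B8=S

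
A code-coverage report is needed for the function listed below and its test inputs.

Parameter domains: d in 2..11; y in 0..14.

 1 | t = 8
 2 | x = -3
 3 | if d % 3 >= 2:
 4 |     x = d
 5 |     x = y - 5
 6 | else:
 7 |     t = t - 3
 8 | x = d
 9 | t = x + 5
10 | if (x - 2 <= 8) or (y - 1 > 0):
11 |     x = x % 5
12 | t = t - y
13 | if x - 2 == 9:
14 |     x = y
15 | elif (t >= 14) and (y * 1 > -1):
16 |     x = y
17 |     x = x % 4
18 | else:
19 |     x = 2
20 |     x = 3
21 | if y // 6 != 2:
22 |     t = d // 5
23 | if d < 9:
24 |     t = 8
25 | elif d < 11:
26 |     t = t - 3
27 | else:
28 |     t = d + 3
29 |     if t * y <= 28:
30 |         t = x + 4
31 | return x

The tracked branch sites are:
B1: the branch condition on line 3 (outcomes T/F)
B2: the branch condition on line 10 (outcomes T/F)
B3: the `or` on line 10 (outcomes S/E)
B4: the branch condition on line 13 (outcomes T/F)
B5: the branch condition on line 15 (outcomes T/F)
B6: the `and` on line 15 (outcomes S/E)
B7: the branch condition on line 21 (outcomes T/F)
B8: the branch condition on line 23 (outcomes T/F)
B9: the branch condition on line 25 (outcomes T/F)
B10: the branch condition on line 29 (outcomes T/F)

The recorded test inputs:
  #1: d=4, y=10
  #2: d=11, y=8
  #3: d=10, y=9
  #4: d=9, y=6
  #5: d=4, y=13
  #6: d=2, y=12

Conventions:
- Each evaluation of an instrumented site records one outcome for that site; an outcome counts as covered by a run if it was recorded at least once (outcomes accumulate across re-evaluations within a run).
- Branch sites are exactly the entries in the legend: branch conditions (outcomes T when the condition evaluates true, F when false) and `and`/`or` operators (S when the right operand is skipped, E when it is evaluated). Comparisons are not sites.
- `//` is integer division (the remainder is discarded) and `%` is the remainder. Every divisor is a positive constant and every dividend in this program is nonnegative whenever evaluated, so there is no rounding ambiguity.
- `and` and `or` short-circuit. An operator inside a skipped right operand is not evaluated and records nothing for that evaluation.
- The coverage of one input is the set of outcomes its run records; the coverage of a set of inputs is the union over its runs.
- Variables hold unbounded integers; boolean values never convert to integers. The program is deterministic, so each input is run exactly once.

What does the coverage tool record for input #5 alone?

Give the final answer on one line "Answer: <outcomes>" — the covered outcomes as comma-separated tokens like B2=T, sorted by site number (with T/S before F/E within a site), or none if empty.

Tracing the run of input #5 (d=4, y=13):
  B1->F, B3->S, B2->T, B4->F, B6->S, B5->F, B7->F, B8->T
distinct outcomes covered: B1=F, B2=T, B3=S, B4=F, B5=F, B6=S, B7=F, B8=T

Answer: B1=F, B2=T, B3=S, B4=F, B5=F, B6=S, B7=F, B8=T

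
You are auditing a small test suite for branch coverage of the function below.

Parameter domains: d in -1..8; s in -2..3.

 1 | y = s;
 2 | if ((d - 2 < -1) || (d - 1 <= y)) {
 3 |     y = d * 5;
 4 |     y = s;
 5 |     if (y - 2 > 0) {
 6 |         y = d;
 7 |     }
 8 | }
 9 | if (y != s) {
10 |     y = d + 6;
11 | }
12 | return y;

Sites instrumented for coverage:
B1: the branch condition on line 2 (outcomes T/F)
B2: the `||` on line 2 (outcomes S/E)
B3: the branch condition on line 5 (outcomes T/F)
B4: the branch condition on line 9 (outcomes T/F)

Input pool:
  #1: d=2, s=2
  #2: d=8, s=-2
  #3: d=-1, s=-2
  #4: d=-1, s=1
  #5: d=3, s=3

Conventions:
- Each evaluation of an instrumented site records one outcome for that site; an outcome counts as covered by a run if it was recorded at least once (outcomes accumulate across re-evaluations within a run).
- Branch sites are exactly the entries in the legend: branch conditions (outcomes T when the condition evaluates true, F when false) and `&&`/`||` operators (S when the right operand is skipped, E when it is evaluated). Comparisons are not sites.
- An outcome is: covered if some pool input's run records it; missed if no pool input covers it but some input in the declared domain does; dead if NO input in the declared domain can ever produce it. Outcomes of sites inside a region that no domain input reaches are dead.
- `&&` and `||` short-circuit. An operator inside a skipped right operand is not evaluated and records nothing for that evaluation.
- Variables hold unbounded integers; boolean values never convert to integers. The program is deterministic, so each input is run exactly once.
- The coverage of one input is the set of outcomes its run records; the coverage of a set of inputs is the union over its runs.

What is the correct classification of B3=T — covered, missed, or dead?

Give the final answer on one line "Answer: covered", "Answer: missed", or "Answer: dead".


B3=T is recorded by pool input(s) 5 -> covered
Answer: covered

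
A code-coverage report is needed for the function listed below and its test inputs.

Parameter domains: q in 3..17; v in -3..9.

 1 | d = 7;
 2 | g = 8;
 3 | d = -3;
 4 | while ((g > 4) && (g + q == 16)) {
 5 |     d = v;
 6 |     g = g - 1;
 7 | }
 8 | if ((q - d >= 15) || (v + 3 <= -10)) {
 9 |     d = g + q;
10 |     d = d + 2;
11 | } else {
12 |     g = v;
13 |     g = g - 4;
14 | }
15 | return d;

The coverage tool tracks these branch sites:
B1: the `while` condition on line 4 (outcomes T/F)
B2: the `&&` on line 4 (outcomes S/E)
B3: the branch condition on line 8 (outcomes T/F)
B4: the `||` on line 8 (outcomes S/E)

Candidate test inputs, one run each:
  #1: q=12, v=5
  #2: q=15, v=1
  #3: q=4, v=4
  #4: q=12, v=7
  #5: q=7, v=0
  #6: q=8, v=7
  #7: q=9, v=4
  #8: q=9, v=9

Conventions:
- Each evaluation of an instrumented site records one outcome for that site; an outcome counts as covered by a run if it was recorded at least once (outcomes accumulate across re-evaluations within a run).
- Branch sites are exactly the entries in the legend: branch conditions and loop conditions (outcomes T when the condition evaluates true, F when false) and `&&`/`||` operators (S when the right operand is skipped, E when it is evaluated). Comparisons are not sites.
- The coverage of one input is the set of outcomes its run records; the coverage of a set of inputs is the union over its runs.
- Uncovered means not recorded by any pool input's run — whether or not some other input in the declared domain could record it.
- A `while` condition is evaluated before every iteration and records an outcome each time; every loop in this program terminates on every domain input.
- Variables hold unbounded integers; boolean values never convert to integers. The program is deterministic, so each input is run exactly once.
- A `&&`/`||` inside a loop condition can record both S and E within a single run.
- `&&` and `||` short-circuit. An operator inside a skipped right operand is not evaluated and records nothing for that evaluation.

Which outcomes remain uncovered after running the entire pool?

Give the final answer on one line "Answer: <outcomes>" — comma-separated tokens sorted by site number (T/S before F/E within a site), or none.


input #1, q=12, v=5: events B2->E, B1->F, B4->S, B3->T; outcomes B1=F, B2=E, B3=T, B4=S
input #2, q=15, v=1: events B2->E, B1->F, B4->S, B3->T; outcomes B1=F, B2=E, B3=T, B4=S
input #3, q=4, v=4: events B2->E, B1->F, B4->E, B3->F; outcomes B1=F, B2=E, B3=F, B4=E
input #4, q=12, v=7: events B2->E, B1->F, B4->S, B3->T; outcomes B1=F, B2=E, B3=T, B4=S
input #5, q=7, v=0: events B2->E, B1->F, B4->E, B3->F; outcomes B1=F, B2=E, B3=F, B4=E
input #6, q=8, v=7: events B2->E, B1->T, B2->E, B1->F, B4->E, B3->F; outcomes B1=T, B1=F, B2=E, B3=F, B4=E
input #7, q=9, v=4: events B2->E, B1->F, B4->E, B3->F; outcomes B1=F, B2=E, B3=F, B4=E
input #8, q=9, v=9: events B2->E, B1->F, B4->E, B3->F; outcomes B1=F, B2=E, B3=F, B4=E
union over the pool: B1=T, B1=F, B2=E, B3=T, B3=F, B4=S, B4=E
uncovered (1 of 8): B2=S
Answer: B2=S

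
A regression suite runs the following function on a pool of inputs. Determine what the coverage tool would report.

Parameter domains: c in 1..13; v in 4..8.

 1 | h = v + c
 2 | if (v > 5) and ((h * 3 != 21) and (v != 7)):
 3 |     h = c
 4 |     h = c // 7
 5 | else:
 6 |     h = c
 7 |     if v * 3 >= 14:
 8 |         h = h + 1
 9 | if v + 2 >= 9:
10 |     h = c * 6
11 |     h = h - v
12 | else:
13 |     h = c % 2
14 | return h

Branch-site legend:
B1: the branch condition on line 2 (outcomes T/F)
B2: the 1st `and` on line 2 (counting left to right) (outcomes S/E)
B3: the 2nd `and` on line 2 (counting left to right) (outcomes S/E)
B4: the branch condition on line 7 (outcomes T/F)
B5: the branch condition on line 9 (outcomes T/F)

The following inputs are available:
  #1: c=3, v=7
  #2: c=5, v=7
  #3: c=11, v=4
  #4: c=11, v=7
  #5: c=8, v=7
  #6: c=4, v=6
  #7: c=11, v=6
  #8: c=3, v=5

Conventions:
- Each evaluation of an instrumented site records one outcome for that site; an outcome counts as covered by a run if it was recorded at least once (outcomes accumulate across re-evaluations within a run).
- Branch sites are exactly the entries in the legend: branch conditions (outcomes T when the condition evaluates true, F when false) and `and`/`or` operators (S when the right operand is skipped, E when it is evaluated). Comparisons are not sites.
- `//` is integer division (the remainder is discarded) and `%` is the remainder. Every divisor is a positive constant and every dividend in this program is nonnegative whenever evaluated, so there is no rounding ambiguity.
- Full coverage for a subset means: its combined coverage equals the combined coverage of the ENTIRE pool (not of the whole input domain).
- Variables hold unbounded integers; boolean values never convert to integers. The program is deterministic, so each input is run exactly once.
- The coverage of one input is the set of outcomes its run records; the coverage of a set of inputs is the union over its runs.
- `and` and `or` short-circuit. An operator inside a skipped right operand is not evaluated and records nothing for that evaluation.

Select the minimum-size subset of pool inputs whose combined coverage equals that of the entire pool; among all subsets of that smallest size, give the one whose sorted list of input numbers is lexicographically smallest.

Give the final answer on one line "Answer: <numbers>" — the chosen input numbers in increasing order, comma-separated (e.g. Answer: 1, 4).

input #1 (c=3, v=7): events B2->E, B3->E, B1->F, B4->T, B5->T; covers B1=F, B2=E, B3=E, B4=T, B5=T
input #2 (c=5, v=7): events B2->E, B3->E, B1->F, B4->T, B5->T; covers B1=F, B2=E, B3=E, B4=T, B5=T
input #3 (c=11, v=4): events B2->S, B1->F, B4->F, B5->F; covers B1=F, B2=S, B4=F, B5=F
input #4 (c=11, v=7): events B2->E, B3->E, B1->F, B4->T, B5->T; covers B1=F, B2=E, B3=E, B4=T, B5=T
input #5 (c=8, v=7): events B2->E, B3->E, B1->F, B4->T, B5->T; covers B1=F, B2=E, B3=E, B4=T, B5=T
input #6 (c=4, v=6): events B2->E, B3->E, B1->T, B5->F; covers B1=T, B2=E, B3=E, B5=F
input #7 (c=11, v=6): events B2->E, B3->E, B1->T, B5->F; covers B1=T, B2=E, B3=E, B5=F
input #8 (c=3, v=5): events B2->S, B1->F, B4->T, B5->F; covers B1=F, B2=S, B4=T, B5=F
the full pool covers 9 outcomes: B1=T, B1=F, B2=S, B2=E, B3=E, B4=T, B4=F, B5=T, B5=F
checked all size-1 subsets: none covers 9 outcomes (max 5/9)
checked all size-2 subsets: none covers 9 outcomes (max 8/9)
inputs {1, 3, 6} (size 3) cover everything; no size-3 subset with a lexicographically smaller index list covers all 9

Answer: 1, 3, 6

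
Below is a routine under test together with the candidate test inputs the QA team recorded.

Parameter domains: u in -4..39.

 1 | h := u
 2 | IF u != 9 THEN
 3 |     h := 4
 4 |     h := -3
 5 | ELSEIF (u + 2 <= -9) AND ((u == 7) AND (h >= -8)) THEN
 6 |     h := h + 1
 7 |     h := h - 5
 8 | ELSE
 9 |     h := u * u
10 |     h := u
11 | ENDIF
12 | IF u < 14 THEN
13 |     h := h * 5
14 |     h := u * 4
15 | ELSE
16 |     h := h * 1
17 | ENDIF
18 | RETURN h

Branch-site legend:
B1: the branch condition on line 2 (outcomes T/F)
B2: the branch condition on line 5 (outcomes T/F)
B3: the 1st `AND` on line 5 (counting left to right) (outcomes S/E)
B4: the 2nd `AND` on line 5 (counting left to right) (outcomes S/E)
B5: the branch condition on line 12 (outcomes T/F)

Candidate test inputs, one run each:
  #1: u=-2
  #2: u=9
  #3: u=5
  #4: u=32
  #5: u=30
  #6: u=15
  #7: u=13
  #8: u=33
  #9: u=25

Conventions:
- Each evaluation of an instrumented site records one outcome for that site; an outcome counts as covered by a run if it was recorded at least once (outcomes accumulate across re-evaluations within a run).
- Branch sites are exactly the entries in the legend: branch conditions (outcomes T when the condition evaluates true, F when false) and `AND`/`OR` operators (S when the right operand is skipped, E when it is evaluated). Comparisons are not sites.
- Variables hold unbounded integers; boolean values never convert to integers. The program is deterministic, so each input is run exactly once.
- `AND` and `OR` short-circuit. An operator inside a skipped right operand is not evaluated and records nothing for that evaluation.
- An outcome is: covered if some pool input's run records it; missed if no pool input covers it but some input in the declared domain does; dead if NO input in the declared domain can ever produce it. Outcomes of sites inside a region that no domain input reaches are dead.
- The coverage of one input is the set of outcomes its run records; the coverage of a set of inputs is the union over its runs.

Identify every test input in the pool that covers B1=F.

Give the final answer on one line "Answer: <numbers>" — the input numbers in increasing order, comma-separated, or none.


input #1 (u=-2): does not produce B1=F
input #2 (u=9): produces B1=F
input #3 (u=5): does not produce B1=F
input #4 (u=32): does not produce B1=F
input #5 (u=30): does not produce B1=F
input #6 (u=15): does not produce B1=F
input #7 (u=13): does not produce B1=F
input #8 (u=33): does not produce B1=F
input #9 (u=25): does not produce B1=F
Answer: 2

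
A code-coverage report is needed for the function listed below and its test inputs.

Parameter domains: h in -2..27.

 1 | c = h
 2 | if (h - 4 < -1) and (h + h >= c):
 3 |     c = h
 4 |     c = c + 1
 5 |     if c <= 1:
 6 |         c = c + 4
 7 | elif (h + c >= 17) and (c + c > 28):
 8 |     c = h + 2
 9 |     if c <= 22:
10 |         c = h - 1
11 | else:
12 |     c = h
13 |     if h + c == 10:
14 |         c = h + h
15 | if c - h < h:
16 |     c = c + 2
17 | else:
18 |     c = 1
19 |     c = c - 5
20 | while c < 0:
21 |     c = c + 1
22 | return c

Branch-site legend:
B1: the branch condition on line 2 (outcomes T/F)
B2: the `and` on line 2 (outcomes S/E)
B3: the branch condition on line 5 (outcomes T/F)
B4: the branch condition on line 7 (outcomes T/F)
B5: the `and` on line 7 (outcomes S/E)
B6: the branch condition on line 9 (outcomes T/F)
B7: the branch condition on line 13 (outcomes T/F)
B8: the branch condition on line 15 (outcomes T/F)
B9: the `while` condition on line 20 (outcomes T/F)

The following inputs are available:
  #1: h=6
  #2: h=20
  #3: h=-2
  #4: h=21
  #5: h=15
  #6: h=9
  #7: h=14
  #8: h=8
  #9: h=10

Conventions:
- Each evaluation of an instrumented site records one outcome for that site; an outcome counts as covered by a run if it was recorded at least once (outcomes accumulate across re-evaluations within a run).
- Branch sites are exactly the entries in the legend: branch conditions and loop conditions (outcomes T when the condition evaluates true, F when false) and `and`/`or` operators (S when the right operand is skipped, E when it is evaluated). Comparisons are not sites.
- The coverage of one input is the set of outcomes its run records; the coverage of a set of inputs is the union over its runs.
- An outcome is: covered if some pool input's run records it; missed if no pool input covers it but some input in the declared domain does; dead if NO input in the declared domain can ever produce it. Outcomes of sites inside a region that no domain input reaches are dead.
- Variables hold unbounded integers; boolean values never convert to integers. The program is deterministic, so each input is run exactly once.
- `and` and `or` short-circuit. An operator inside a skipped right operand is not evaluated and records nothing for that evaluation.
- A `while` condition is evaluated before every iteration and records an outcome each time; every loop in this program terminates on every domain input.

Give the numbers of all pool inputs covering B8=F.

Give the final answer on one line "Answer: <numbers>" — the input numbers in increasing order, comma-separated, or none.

input #1 (h=6): misses B8=F
input #2 (h=20): misses B8=F
input #3 (h=-2): covers B8=F
input #4 (h=21): misses B8=F
input #5 (h=15): misses B8=F
input #6 (h=9): misses B8=F
input #7 (h=14): misses B8=F
input #8 (h=8): misses B8=F
input #9 (h=10): misses B8=F

Answer: 3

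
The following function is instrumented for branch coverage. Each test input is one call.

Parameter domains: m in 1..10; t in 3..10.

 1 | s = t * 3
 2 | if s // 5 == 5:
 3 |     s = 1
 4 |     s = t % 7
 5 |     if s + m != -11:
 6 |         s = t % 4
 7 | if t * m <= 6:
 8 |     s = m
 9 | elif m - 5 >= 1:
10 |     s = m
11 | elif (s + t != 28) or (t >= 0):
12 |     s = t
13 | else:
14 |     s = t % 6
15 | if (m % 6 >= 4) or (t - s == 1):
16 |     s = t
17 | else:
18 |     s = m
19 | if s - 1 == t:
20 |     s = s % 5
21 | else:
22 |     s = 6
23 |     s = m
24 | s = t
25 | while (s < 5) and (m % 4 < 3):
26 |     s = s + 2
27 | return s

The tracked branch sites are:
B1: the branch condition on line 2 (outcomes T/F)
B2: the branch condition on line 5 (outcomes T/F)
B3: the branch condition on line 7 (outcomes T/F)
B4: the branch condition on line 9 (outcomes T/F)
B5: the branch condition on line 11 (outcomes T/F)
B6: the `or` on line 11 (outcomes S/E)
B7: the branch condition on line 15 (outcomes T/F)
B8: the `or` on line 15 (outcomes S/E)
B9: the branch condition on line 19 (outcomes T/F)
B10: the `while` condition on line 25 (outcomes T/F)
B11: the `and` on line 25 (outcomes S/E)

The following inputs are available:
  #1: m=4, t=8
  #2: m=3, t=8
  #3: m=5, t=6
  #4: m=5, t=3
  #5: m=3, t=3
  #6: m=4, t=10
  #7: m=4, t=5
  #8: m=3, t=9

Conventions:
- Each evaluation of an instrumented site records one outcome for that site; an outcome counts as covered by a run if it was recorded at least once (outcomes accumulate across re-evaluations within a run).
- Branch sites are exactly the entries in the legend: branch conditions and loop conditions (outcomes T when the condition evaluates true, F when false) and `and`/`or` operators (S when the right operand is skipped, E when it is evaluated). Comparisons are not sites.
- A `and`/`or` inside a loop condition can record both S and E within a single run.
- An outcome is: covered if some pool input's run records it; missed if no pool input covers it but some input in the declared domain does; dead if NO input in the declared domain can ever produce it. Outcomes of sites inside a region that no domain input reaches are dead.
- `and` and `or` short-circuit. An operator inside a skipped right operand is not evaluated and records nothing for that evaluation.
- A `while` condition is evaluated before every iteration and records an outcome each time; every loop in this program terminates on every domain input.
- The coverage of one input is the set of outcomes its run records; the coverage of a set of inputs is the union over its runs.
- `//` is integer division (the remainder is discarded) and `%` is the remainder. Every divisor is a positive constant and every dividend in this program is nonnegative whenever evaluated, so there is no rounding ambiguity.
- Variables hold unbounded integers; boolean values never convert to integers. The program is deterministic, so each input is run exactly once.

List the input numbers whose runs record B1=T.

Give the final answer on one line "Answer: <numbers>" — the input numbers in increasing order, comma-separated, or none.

input #1 (m=4, t=8): never hits B1=T
input #2 (m=3, t=8): never hits B1=T
input #3 (m=5, t=6): never hits B1=T
input #4 (m=5, t=3): never hits B1=T
input #5 (m=3, t=3): never hits B1=T
input #6 (m=4, t=10): never hits B1=T
input #7 (m=4, t=5): never hits B1=T
input #8 (m=3, t=9): hits B1=T

Answer: 8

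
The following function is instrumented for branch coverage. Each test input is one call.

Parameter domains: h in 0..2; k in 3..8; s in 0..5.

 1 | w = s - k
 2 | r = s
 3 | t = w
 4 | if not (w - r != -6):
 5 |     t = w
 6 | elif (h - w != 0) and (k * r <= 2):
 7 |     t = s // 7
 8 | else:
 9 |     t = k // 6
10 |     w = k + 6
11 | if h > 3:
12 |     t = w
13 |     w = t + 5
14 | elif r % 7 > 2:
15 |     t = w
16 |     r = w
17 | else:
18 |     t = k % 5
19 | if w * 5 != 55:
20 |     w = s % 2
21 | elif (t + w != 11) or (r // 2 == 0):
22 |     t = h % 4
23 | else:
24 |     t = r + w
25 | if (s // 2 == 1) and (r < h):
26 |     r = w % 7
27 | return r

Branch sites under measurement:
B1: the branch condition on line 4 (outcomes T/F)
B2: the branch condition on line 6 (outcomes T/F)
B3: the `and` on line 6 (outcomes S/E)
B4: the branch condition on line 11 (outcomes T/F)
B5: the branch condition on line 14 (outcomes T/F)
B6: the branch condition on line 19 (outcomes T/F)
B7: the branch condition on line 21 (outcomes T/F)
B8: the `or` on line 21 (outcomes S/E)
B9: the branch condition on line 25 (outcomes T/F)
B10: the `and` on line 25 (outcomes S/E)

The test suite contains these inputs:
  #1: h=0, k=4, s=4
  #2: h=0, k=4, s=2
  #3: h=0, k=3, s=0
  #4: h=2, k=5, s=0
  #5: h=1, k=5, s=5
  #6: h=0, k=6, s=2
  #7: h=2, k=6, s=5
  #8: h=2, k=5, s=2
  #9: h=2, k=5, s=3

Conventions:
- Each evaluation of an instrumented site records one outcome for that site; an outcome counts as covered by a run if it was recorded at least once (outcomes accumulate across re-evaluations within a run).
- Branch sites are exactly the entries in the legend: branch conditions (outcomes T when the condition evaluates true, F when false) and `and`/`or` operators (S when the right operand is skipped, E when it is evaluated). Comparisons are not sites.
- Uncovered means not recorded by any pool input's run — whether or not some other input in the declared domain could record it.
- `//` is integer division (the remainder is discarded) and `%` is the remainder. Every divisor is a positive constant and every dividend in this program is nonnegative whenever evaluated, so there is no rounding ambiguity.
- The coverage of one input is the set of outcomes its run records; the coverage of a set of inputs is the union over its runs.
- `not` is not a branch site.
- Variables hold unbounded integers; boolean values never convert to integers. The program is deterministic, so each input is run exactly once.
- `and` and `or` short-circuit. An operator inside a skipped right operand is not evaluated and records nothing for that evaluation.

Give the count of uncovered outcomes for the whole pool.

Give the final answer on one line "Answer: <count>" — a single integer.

run #1 (h=0, k=4, s=4) runs B1->F, B3->S, B2->F, B4->F, B5->T, B6->T, B10->S, B9->F; records B1=F, B2=F, B3=S, B4=F, B5=T, B6=T, B9=F, B10=S
run #2 (h=0, k=4, s=2) runs B1->F, B3->E, B2->F, B4->F, B5->F, B6->T, B10->E, B9->F; records B1=F, B2=F, B3=E, B4=F, B5=F, B6=T, B9=F, B10=E
run #3 (h=0, k=3, s=0) runs B1->F, B3->E, B2->T, B4->F, B5->F, B6->T, B10->S, B9->F; records B1=F, B2=T, B3=E, B4=F, B5=F, B6=T, B9=F, B10=S
run #4 (h=2, k=5, s=0) runs B1->F, B3->E, B2->T, B4->F, B5->F, B6->T, B10->S, B9->F; records B1=F, B2=T, B3=E, B4=F, B5=F, B6=T, B9=F, B10=S
run #5 (h=1, k=5, s=5) runs B1->F, B3->E, B2->F, B4->F, B5->T, B6->F, B8->S, B7->T, B10->S, B9->F; records B1=F, B2=F, B3=E, B4=F, B5=T, B6=F, B7=T, B8=S, B9=F, B10=S
run #6 (h=0, k=6, s=2) runs B1->T, B4->F, B5->F, B6->T, B10->E, B9->F; records B1=T, B4=F, B5=F, B6=T, B9=F, B10=E
run #7 (h=2, k=6, s=5) runs B1->T, B4->F, B5->T, B6->T, B10->S, B9->F; records B1=T, B4=F, B5=T, B6=T, B9=F, B10=S
run #8 (h=2, k=5, s=2) runs B1->F, B3->E, B2->F, B4->F, B5->F, B6->F, B8->E, B7->F, B10->E, B9->F; records B1=F, B2=F, B3=E, B4=F, B5=F, B6=F, B7=F, B8=E, B9=F, B10=E
run #9 (h=2, k=5, s=3) runs B1->F, B3->E, B2->F, B4->F, B5->T, B6->F, B8->S, B7->T, B10->E, B9->F; records B1=F, B2=F, B3=E, B4=F, B5=T, B6=F, B7=T, B8=S, B9=F, B10=E
union over the pool: B1=T, B1=F, B2=T, B2=F, B3=S, B3=E, B4=F, B5=T, B5=F, B6=T, B6=F, B7=T, B7=F, B8=S, B8=E, B9=F, B10=S, B10=E
uncovered (2 of 20): B4=T, B9=T

Answer: 2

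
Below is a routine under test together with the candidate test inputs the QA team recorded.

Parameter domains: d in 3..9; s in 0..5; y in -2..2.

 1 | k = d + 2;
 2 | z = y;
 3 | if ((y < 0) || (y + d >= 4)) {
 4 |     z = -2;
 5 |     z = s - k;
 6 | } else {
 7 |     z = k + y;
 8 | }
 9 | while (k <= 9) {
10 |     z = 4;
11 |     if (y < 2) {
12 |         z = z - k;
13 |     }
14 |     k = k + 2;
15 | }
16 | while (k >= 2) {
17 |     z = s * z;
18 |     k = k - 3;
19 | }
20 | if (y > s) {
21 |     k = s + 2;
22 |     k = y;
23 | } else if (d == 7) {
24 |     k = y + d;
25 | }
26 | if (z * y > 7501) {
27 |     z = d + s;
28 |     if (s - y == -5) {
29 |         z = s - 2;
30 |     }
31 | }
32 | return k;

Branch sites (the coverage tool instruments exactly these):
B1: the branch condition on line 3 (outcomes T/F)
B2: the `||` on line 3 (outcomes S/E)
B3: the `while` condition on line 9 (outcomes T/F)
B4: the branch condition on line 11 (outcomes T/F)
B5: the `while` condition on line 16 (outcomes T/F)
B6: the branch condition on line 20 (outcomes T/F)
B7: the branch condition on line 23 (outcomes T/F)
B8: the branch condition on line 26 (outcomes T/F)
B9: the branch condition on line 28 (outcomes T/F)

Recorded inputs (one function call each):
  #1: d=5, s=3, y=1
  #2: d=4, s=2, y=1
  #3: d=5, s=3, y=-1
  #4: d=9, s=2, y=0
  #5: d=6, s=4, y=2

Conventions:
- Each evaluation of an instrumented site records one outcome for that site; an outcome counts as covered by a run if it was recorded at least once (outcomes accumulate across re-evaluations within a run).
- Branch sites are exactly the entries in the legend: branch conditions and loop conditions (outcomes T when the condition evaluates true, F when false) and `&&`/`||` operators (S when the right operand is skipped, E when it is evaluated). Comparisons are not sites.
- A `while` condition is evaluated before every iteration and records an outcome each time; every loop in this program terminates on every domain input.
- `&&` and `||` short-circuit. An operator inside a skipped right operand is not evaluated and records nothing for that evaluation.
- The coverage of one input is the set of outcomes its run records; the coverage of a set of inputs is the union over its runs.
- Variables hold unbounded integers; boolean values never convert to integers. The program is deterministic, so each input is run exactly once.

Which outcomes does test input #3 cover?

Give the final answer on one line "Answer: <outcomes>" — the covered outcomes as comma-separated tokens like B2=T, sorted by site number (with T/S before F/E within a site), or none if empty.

Running input #3 (d=5, s=3, y=-1), event by event:
  B2->S, B1->T, B3->T, B4->T, B3->T, B4->T, B3->F, B5->T, B5->T, B5->T
  B5->T, B5->F, B6->F, B7->F, B8->F
as a set, this run covers: B1=T, B2=S, B3=T, B3=F, B4=T, B5=T, B5=F, B6=F, B7=F, B8=F

Answer: B1=T, B2=S, B3=T, B3=F, B4=T, B5=T, B5=F, B6=F, B7=F, B8=F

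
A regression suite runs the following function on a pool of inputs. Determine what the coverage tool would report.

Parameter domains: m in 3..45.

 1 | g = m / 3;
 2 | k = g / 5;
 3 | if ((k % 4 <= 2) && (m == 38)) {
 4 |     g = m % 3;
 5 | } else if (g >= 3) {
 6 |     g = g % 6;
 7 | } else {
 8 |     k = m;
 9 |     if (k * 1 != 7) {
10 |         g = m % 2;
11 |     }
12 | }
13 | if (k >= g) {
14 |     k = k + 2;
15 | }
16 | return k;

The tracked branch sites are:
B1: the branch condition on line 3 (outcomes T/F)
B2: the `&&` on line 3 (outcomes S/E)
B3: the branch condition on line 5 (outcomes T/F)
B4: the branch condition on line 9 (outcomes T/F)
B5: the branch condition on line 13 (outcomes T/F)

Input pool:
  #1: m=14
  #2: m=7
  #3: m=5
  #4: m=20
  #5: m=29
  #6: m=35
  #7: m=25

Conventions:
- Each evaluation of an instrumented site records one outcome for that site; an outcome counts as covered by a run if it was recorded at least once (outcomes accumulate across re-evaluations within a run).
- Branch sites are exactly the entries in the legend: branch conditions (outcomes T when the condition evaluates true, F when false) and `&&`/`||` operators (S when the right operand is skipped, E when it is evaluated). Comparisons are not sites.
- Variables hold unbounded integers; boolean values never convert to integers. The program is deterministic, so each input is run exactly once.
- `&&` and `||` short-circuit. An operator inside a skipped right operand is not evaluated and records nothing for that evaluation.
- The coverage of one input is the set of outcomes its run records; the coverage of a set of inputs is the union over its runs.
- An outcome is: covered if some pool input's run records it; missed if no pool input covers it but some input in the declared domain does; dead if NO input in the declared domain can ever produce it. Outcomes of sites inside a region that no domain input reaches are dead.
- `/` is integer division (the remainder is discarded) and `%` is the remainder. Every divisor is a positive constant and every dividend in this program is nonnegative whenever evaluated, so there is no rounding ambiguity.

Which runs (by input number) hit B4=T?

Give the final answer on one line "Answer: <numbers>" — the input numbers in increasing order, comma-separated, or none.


input #1 (m=14): does not record B4=T
input #2 (m=7): does not record B4=T
input #3 (m=5): records B4=T
input #4 (m=20): does not record B4=T
input #5 (m=29): does not record B4=T
input #6 (m=35): does not record B4=T
input #7 (m=25): does not record B4=T
Answer: 3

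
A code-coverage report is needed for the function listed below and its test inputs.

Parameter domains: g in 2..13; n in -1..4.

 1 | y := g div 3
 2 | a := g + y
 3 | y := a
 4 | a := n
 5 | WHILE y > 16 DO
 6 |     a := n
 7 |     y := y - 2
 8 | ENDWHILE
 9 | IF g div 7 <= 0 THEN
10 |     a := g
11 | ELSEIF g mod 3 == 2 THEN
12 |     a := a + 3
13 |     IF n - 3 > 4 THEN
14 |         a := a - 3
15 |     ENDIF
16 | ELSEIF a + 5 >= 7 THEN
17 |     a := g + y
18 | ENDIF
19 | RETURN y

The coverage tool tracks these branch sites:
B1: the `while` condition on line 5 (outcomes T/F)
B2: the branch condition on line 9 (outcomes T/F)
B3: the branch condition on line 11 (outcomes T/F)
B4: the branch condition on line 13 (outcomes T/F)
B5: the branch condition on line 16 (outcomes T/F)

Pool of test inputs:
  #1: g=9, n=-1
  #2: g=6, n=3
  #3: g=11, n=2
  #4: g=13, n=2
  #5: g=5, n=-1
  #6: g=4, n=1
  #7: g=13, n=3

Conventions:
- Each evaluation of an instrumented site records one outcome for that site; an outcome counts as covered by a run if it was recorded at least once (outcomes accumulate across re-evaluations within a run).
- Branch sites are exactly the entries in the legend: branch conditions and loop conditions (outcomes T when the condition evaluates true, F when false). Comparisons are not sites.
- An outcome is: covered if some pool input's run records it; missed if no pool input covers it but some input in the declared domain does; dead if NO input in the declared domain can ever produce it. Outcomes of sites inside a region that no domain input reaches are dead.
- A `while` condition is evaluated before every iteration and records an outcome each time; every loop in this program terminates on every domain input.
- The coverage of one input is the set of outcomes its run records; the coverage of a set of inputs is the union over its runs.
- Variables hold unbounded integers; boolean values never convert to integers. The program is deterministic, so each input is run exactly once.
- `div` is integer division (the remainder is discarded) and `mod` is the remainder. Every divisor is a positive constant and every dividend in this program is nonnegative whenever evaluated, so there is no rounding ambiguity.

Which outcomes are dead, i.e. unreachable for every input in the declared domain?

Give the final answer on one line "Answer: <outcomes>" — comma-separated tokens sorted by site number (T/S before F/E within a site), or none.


exhaustive pass over the 72-input domain:
  B4=T: unreachable across the whole domain -> dead
  reachable outcomes have witnesses, e.g. B1=T (e.g. g=13, n=-1), B1=F (e.g. g=2, n=-1), B2=T (e.g. g=2, n=-1), B2=F (e.g. g=7, n=-1)
Answer: B4=T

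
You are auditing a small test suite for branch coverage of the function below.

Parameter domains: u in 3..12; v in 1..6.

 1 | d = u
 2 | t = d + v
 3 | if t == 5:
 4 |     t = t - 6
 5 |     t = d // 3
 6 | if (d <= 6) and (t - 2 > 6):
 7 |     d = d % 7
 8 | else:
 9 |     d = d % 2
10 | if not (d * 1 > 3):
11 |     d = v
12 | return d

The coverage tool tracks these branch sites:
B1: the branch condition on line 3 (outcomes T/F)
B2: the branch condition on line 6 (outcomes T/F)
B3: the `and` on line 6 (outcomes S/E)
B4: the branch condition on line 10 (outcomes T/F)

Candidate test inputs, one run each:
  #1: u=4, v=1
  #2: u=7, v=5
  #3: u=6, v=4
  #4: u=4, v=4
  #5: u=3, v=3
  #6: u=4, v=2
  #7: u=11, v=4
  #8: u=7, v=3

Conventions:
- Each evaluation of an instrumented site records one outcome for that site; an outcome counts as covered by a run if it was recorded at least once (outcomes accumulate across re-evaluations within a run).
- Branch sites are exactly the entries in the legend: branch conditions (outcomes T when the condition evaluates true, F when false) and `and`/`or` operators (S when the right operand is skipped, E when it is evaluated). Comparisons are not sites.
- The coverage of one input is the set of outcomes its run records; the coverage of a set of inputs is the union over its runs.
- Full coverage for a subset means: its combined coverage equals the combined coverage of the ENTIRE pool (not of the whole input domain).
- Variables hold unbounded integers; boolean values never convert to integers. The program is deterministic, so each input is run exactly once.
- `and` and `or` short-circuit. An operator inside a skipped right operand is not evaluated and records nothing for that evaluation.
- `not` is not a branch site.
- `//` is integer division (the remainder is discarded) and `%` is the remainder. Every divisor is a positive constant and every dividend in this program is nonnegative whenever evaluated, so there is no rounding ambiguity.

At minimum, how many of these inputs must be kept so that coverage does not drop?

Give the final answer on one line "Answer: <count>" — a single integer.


test 1 (u=4, v=1) fires B1->T, B3->E, B2->F, B4->T; hits B1=T, B2=F, B3=E, B4=T
test 2 (u=7, v=5) fires B1->F, B3->S, B2->F, B4->T; hits B1=F, B2=F, B3=S, B4=T
test 3 (u=6, v=4) fires B1->F, B3->E, B2->T, B4->F; hits B1=F, B2=T, B3=E, B4=F
test 4 (u=4, v=4) fires B1->F, B3->E, B2->F, B4->T; hits B1=F, B2=F, B3=E, B4=T
test 5 (u=3, v=3) fires B1->F, B3->E, B2->F, B4->T; hits B1=F, B2=F, B3=E, B4=T
test 6 (u=4, v=2) fires B1->F, B3->E, B2->F, B4->T; hits B1=F, B2=F, B3=E, B4=T
test 7 (u=11, v=4) fires B1->F, B3->S, B2->F, B4->T; hits B1=F, B2=F, B3=S, B4=T
test 8 (u=7, v=3) fires B1->F, B3->S, B2->F, B4->T; hits B1=F, B2=F, B3=S, B4=T
union over all inputs: B1=T, B1=F, B2=T, B2=F, B3=S, B3=E, B4=T, B4=F (8 outcomes)
size 1 is not enough: best union over all size-1 subsets is 4/8
size 2 is not enough: best union over all size-2 subsets is 7/8
at size 3, {1, 2, 3} reaches all 8 outcomes; every lexicographically earlier size-3 subset fails
Answer: 3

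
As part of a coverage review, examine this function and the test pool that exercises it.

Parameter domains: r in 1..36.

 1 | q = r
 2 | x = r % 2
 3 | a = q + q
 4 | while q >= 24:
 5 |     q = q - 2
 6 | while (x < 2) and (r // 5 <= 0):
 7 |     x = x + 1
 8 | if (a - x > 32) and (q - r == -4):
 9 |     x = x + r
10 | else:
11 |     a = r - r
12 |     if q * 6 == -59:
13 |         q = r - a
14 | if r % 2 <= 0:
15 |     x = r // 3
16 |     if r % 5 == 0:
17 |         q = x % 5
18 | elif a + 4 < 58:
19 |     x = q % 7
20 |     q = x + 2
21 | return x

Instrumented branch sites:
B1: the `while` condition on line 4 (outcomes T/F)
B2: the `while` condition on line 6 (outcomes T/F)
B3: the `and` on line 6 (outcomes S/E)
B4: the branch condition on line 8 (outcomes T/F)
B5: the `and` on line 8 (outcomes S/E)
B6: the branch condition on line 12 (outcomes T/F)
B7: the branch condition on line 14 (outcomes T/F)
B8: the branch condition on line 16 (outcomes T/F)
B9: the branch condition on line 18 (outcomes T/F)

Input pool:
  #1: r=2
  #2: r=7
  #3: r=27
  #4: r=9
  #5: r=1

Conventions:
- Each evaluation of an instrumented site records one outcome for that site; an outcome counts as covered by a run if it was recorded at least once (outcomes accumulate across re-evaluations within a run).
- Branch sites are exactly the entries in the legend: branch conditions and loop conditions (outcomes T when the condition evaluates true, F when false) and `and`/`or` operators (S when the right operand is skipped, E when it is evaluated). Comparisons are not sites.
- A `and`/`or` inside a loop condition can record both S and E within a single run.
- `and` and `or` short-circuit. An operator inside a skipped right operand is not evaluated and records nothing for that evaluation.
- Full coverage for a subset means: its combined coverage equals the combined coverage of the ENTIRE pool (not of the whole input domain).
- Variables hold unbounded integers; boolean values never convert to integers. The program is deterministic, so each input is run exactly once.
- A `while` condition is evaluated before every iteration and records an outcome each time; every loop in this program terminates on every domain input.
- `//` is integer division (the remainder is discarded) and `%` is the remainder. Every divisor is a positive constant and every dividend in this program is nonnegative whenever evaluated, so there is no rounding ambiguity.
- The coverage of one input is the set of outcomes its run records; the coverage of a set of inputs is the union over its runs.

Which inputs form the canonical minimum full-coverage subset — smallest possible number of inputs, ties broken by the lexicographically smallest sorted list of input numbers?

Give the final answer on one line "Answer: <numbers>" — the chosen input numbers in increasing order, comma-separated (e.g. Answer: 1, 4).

input #1, r=2: outcomes B1=F, B2=T, B2=F, B3=S, B3=E, B4=F, B5=S, B6=F, B7=T, B8=F
input #2, r=7: outcomes B1=F, B2=F, B3=E, B4=F, B5=S, B6=F, B7=F, B9=T
input #3, r=27: outcomes B1=T, B1=F, B2=F, B3=E, B4=T, B5=E, B7=F, B9=F
input #4, r=9: outcomes B1=F, B2=F, B3=E, B4=F, B5=S, B6=F, B7=F, B9=T
input #5, r=1: outcomes B1=F, B2=T, B2=F, B3=S, B3=E, B4=F, B5=S, B6=F, B7=F, B9=T
pool-wide coverage (16 outcomes): B1=T, B1=F, B2=T, B2=F, B3=S, B3=E, B4=T, B4=F, B5=S, B5=E, B6=F, B7=T, B7=F, B8=F, B9=T, B9=F
no size-1 subset reaches all 16 outcomes (best union: 10/16)
no size-2 subset reaches all 16 outcomes (best union: 15/16)
size 3: inputs {1, 2, 3} cover all 16 outcomes, and no lexicographically smaller subset of this size does

Answer: 1, 2, 3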